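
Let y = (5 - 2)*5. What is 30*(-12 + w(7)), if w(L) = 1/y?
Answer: -358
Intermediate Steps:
y = 15 (y = 3*5 = 15)
w(L) = 1/15
30*(-12 + w(7)) = 30*(-12 + 1/15) = 30*(-179/15) = -358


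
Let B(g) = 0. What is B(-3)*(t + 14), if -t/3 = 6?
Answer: 0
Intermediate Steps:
t = -18 (t = -3*6 = -18)
B(-3)*(t + 14) = 0*(-18 + 14) = 0*(-4) = 0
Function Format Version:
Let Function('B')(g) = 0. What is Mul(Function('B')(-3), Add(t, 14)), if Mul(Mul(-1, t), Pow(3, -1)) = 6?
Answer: 0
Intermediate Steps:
t = -18 (t = Mul(-3, 6) = -18)
Mul(Function('B')(-3), Add(t, 14)) = Mul(0, Add(-18, 14)) = Mul(0, -4) = 0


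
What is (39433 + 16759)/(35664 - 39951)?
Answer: -56192/4287 ≈ -13.108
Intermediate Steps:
(39433 + 16759)/(35664 - 39951) = 56192/(-4287) = 56192*(-1/4287) = -56192/4287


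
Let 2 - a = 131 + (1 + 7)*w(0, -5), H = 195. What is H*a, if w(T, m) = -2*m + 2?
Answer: -43875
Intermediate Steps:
w(T, m) = 2 - 2*m
a = -225 (a = 2 - (131 + (1 + 7)*(2 - 2*(-5))) = 2 - (131 + 8*(2 + 10)) = 2 - (131 + 8*12) = 2 - (131 + 96) = 2 - 1*227 = 2 - 227 = -225)
H*a = 195*(-225) = -43875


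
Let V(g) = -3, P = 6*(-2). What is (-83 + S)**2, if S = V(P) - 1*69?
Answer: 24025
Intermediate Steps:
P = -12
S = -72 (S = -3 - 1*69 = -3 - 69 = -72)
(-83 + S)**2 = (-83 - 72)**2 = (-155)**2 = 24025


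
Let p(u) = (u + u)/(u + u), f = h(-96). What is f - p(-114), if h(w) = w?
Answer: -97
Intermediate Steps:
f = -96
p(u) = 1 (p(u) = (2*u)/((2*u)) = (2*u)*(1/(2*u)) = 1)
f - p(-114) = -96 - 1*1 = -96 - 1 = -97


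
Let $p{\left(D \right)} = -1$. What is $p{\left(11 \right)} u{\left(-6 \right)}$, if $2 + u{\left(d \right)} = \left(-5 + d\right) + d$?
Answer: $19$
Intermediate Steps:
$u{\left(d \right)} = -7 + 2 d$ ($u{\left(d \right)} = -2 + \left(\left(-5 + d\right) + d\right) = -2 + \left(-5 + 2 d\right) = -7 + 2 d$)
$p{\left(11 \right)} u{\left(-6 \right)} = - (-7 + 2 \left(-6\right)) = - (-7 - 12) = \left(-1\right) \left(-19\right) = 19$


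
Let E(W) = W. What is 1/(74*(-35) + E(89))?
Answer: -1/2501 ≈ -0.00039984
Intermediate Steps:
1/(74*(-35) + E(89)) = 1/(74*(-35) + 89) = 1/(-2590 + 89) = 1/(-2501) = -1/2501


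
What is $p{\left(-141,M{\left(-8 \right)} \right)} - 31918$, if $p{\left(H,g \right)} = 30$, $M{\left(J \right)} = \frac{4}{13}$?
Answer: $-31888$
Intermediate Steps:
$M{\left(J \right)} = \frac{4}{13}$ ($M{\left(J \right)} = 4 \cdot \frac{1}{13} = \frac{4}{13}$)
$p{\left(-141,M{\left(-8 \right)} \right)} - 31918 = 30 - 31918 = -31888$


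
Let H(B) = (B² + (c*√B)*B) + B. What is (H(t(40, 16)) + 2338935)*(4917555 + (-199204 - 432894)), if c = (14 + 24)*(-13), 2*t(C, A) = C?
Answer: 10025205260235 - 84680630320*√5 ≈ 9.8359e+12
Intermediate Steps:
t(C, A) = C/2
c = -494 (c = 38*(-13) = -494)
H(B) = B + B² - 494*B^(3/2) (H(B) = (B² + (-494*√B)*B) + B = (B² - 494*B^(3/2)) + B = B + B² - 494*B^(3/2))
(H(t(40, 16)) + 2338935)*(4917555 + (-199204 - 432894)) = (((½)*40 + ((½)*40)² - 494*40*√5) + 2338935)*(4917555 + (-199204 - 432894)) = ((20 + 20² - 19760*√5) + 2338935)*(4917555 - 632098) = ((20 + 400 - 19760*√5) + 2338935)*4285457 = ((420 - 19760*√5) + 2338935)*4285457 = (2339355 - 19760*√5)*4285457 = 10025205260235 - 84680630320*√5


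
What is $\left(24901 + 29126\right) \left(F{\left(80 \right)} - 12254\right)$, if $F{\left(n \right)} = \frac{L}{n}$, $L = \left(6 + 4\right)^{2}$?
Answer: $- \frac{2647917297}{4} \approx -6.6198 \cdot 10^{8}$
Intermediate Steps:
$L = 100$ ($L = 10^{2} = 100$)
$F{\left(n \right)} = \frac{100}{n}$
$\left(24901 + 29126\right) \left(F{\left(80 \right)} - 12254\right) = \left(24901 + 29126\right) \left(\frac{100}{80} - 12254\right) = 54027 \left(100 \cdot \frac{1}{80} - 12254\right) = 54027 \left(\frac{5}{4} - 12254\right) = 54027 \left(- \frac{49011}{4}\right) = - \frac{2647917297}{4}$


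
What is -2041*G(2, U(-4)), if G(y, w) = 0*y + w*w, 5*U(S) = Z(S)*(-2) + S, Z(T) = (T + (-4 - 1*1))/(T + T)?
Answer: -51025/16 ≈ -3189.1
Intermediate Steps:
Z(T) = (-5 + T)/(2*T) (Z(T) = (T + (-4 - 1))/((2*T)) = (T - 5)*(1/(2*T)) = (-5 + T)*(1/(2*T)) = (-5 + T)/(2*T))
U(S) = S/5 - (-5 + S)/(5*S) (U(S) = (((-5 + S)/(2*S))*(-2) + S)/5 = (-(-5 + S)/S + S)/5 = (S - (-5 + S)/S)/5 = S/5 - (-5 + S)/(5*S))
G(y, w) = w² (G(y, w) = 0 + w² = w²)
-2041*G(2, U(-4)) = -2041*(5 + (-4)² - 1*(-4))²/400 = -2041*(5 + 16 + 4)²/400 = -2041*((⅕)*(-¼)*25)² = -2041*(-5/4)² = -2041*25/16 = -51025/16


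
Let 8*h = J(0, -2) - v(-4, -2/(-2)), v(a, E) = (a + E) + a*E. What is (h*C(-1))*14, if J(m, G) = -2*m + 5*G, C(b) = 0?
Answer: 0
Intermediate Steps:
v(a, E) = E + a + E*a (v(a, E) = (E + a) + E*a = E + a + E*a)
h = -3/8 (h = ((-2*0 + 5*(-2)) - (-2/(-2) - 4 - 2/(-2)*(-4)))/8 = ((0 - 10) - (-2*(-1/2) - 4 - 2*(-1/2)*(-4)))/8 = (-10 - (1 - 4 + 1*(-4)))/8 = (-10 - (1 - 4 - 4))/8 = (-10 - 1*(-7))/8 = (-10 + 7)/8 = (1/8)*(-3) = -3/8 ≈ -0.37500)
(h*C(-1))*14 = -3/8*0*14 = 0*14 = 0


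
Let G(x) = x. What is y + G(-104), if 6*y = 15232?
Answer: 7304/3 ≈ 2434.7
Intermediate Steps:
y = 7616/3 (y = (⅙)*15232 = 7616/3 ≈ 2538.7)
y + G(-104) = 7616/3 - 104 = 7304/3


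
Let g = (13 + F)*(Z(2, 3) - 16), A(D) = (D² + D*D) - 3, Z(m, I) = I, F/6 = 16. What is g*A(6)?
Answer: -97773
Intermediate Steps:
F = 96 (F = 6*16 = 96)
A(D) = -3 + 2*D² (A(D) = (D² + D²) - 3 = 2*D² - 3 = -3 + 2*D²)
g = -1417 (g = (13 + 96)*(3 - 16) = 109*(-13) = -1417)
g*A(6) = -1417*(-3 + 2*6²) = -1417*(-3 + 2*36) = -1417*(-3 + 72) = -1417*69 = -97773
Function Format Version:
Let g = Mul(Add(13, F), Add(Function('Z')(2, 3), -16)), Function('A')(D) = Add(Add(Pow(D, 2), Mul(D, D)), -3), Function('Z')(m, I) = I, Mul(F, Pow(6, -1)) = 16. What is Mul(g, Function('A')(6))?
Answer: -97773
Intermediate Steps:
F = 96 (F = Mul(6, 16) = 96)
Function('A')(D) = Add(-3, Mul(2, Pow(D, 2))) (Function('A')(D) = Add(Add(Pow(D, 2), Pow(D, 2)), -3) = Add(Mul(2, Pow(D, 2)), -3) = Add(-3, Mul(2, Pow(D, 2))))
g = -1417 (g = Mul(Add(13, 96), Add(3, -16)) = Mul(109, -13) = -1417)
Mul(g, Function('A')(6)) = Mul(-1417, Add(-3, Mul(2, Pow(6, 2)))) = Mul(-1417, Add(-3, Mul(2, 36))) = Mul(-1417, Add(-3, 72)) = Mul(-1417, 69) = -97773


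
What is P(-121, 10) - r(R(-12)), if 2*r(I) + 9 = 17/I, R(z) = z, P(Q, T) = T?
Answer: 365/24 ≈ 15.208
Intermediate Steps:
r(I) = -9/2 + 17/(2*I) (r(I) = -9/2 + (17/I)/2 = -9/2 + 17/(2*I))
P(-121, 10) - r(R(-12)) = 10 - (17 - 9*(-12))/(2*(-12)) = 10 - (-1)*(17 + 108)/(2*12) = 10 - (-1)*125/(2*12) = 10 - 1*(-125/24) = 10 + 125/24 = 365/24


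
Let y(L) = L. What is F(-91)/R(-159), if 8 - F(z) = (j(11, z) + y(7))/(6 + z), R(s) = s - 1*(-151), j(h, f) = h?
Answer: -349/340 ≈ -1.0265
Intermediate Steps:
R(s) = 151 + s (R(s) = s + 151 = 151 + s)
F(z) = 8 - 18/(6 + z) (F(z) = 8 - (11 + 7)/(6 + z) = 8 - 18/(6 + z))
F(-91)/R(-159) = (2*(15 + 4*(-91))/(6 - 91))/(151 - 159) = (2*(15 - 364)/(-85))/(-8) = (2*(-1/85)*(-349))*(-⅛) = (698/85)*(-⅛) = -349/340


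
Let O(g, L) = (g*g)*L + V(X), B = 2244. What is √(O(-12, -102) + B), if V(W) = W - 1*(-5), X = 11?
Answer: 2*I*√3107 ≈ 111.48*I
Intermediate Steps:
V(W) = 5 + W (V(W) = W + 5 = 5 + W)
O(g, L) = 16 + L*g² (O(g, L) = (g*g)*L + (5 + 11) = g²*L + 16 = L*g² + 16 = 16 + L*g²)
√(O(-12, -102) + B) = √((16 - 102*(-12)²) + 2244) = √((16 - 102*144) + 2244) = √((16 - 14688) + 2244) = √(-14672 + 2244) = √(-12428) = 2*I*√3107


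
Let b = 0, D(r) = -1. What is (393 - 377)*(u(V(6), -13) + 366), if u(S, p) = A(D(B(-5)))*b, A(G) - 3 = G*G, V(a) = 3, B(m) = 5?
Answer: 5856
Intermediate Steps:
A(G) = 3 + G**2 (A(G) = 3 + G*G = 3 + G**2)
u(S, p) = 0 (u(S, p) = (3 + (-1)**2)*0 = (3 + 1)*0 = 4*0 = 0)
(393 - 377)*(u(V(6), -13) + 366) = (393 - 377)*(0 + 366) = 16*366 = 5856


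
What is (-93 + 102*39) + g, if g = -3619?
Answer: 266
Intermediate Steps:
(-93 + 102*39) + g = (-93 + 102*39) - 3619 = (-93 + 3978) - 3619 = 3885 - 3619 = 266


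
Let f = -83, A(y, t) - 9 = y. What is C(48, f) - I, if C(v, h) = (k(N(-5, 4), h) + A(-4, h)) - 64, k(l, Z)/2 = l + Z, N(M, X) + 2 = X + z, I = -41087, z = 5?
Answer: 40876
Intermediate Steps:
A(y, t) = 9 + y
N(M, X) = 3 + X (N(M, X) = -2 + (X + 5) = -2 + (5 + X) = 3 + X)
k(l, Z) = 2*Z + 2*l (k(l, Z) = 2*(l + Z) = 2*(Z + l) = 2*Z + 2*l)
C(v, h) = -45 + 2*h (C(v, h) = ((2*h + 2*(3 + 4)) + (9 - 4)) - 64 = ((2*h + 2*7) + 5) - 64 = ((2*h + 14) + 5) - 64 = ((14 + 2*h) + 5) - 64 = (19 + 2*h) - 64 = -45 + 2*h)
C(48, f) - I = (-45 + 2*(-83)) - 1*(-41087) = (-45 - 166) + 41087 = -211 + 41087 = 40876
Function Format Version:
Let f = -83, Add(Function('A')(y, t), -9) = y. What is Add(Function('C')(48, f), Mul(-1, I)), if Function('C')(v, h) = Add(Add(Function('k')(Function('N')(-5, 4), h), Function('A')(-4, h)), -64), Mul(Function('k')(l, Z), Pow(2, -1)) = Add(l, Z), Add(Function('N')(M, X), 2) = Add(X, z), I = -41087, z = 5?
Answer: 40876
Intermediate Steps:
Function('A')(y, t) = Add(9, y)
Function('N')(M, X) = Add(3, X) (Function('N')(M, X) = Add(-2, Add(X, 5)) = Add(-2, Add(5, X)) = Add(3, X))
Function('k')(l, Z) = Add(Mul(2, Z), Mul(2, l)) (Function('k')(l, Z) = Mul(2, Add(l, Z)) = Mul(2, Add(Z, l)) = Add(Mul(2, Z), Mul(2, l)))
Function('C')(v, h) = Add(-45, Mul(2, h)) (Function('C')(v, h) = Add(Add(Add(Mul(2, h), Mul(2, Add(3, 4))), Add(9, -4)), -64) = Add(Add(Add(Mul(2, h), Mul(2, 7)), 5), -64) = Add(Add(Add(Mul(2, h), 14), 5), -64) = Add(Add(Add(14, Mul(2, h)), 5), -64) = Add(Add(19, Mul(2, h)), -64) = Add(-45, Mul(2, h)))
Add(Function('C')(48, f), Mul(-1, I)) = Add(Add(-45, Mul(2, -83)), Mul(-1, -41087)) = Add(Add(-45, -166), 41087) = Add(-211, 41087) = 40876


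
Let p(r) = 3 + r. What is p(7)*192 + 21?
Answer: 1941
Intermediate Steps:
p(7)*192 + 21 = (3 + 7)*192 + 21 = 10*192 + 21 = 1920 + 21 = 1941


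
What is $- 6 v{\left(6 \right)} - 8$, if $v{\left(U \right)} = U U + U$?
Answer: $-260$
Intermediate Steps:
$v{\left(U \right)} = U + U^{2}$ ($v{\left(U \right)} = U^{2} + U = U + U^{2}$)
$- 6 v{\left(6 \right)} - 8 = - 6 \cdot 6 \left(1 + 6\right) - 8 = - 6 \cdot 6 \cdot 7 - 8 = \left(-6\right) 42 - 8 = -252 - 8 = -260$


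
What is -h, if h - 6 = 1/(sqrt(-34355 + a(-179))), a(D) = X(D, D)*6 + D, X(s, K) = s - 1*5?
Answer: -6 + I*sqrt(35638)/35638 ≈ -6.0 + 0.0052972*I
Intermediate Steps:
X(s, K) = -5 + s (X(s, K) = s - 5 = -5 + s)
a(D) = -30 + 7*D (a(D) = (-5 + D)*6 + D = (-30 + 6*D) + D = -30 + 7*D)
h = 6 - I*sqrt(35638)/35638 (h = 6 + 1/(sqrt(-34355 + (-30 + 7*(-179)))) = 6 + 1/(sqrt(-34355 + (-30 - 1253))) = 6 + 1/(sqrt(-34355 - 1283)) = 6 + 1/(sqrt(-35638)) = 6 + 1/(I*sqrt(35638)) = 6 - I*sqrt(35638)/35638 ≈ 6.0 - 0.0052972*I)
-h = -(6 - I*sqrt(35638)/35638) = -6 + I*sqrt(35638)/35638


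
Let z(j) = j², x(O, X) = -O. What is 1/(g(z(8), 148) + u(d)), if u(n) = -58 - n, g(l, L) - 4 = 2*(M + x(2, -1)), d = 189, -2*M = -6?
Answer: -1/241 ≈ -0.0041494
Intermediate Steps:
M = 3 (M = -½*(-6) = 3)
g(l, L) = 6 (g(l, L) = 4 + 2*(3 - 1*2) = 4 + 2*(3 - 2) = 4 + 2*1 = 4 + 2 = 6)
1/(g(z(8), 148) + u(d)) = 1/(6 + (-58 - 1*189)) = 1/(6 + (-58 - 189)) = 1/(6 - 247) = 1/(-241) = -1/241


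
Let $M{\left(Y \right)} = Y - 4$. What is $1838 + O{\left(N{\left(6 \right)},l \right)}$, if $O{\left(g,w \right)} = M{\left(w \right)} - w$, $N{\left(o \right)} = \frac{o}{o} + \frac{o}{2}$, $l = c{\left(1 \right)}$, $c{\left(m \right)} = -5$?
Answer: $1834$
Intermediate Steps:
$M{\left(Y \right)} = -4 + Y$ ($M{\left(Y \right)} = Y - 4 = -4 + Y$)
$l = -5$
$N{\left(o \right)} = 1 + \frac{o}{2}$ ($N{\left(o \right)} = 1 + o \frac{1}{2} = 1 + \frac{o}{2}$)
$O{\left(g,w \right)} = -4$ ($O{\left(g,w \right)} = \left(-4 + w\right) - w = -4$)
$1838 + O{\left(N{\left(6 \right)},l \right)} = 1838 - 4 = 1834$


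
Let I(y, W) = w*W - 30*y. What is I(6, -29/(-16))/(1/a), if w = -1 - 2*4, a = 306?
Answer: -480573/8 ≈ -60072.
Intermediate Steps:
w = -9 (w = -1 - 8 = -9)
I(y, W) = -30*y - 9*W (I(y, W) = -9*W - 30*y = -30*y - 9*W)
I(6, -29/(-16))/(1/a) = (-30*6 - (-261)/(-16))/(1/306) = (-180 - (-261)*(-1)/16)/(1/306) = (-180 - 9*29/16)*306 = (-180 - 261/16)*306 = -3141/16*306 = -480573/8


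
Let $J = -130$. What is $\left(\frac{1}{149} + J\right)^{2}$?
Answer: $\frac{375158161}{22201} \approx 16898.0$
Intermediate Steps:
$\left(\frac{1}{149} + J\right)^{2} = \left(\frac{1}{149} - 130\right)^{2} = \left(- \frac{19369}{149}\right)^{2} = \frac{375158161}{22201}$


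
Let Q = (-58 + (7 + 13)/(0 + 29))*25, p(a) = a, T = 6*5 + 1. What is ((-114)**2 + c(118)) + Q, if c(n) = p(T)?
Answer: 336233/29 ≈ 11594.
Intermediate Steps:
T = 31 (T = 30 + 1 = 31)
c(n) = 31
Q = -41550/29 (Q = (-58 + 20/29)*25 = -1662/29*25 = -41550/29 ≈ -1432.8)
((-114)**2 + c(118)) + Q = ((-114)**2 + 31) - 41550/29 = (12996 + 31) - 41550/29 = 13027 - 41550/29 = 336233/29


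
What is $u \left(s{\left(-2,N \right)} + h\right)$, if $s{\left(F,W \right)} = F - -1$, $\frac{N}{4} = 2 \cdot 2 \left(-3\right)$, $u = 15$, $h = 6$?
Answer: $75$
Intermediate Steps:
$N = -48$ ($N = 4 \cdot 2 \cdot 2 \left(-3\right) = 4 \cdot 4 \left(-3\right) = 4 \left(-12\right) = -48$)
$s{\left(F,W \right)} = 1 + F$ ($s{\left(F,W \right)} = F + 1 = 1 + F$)
$u \left(s{\left(-2,N \right)} + h\right) = 15 \left(\left(1 - 2\right) + 6\right) = 15 \left(-1 + 6\right) = 15 \cdot 5 = 75$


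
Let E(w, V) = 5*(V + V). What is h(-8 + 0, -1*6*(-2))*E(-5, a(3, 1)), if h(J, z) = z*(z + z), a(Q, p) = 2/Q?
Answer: 1920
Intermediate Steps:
E(w, V) = 10*V (E(w, V) = 5*(2*V) = 10*V)
h(J, z) = 2*z² (h(J, z) = z*(2*z) = 2*z²)
h(-8 + 0, -1*6*(-2))*E(-5, a(3, 1)) = (2*(-1*6*(-2))²)*(10*(2/3)) = (2*(-6*(-2))²)*(10*(2*(⅓))) = (2*12²)*(10*(⅔)) = (2*144)*(20/3) = 288*(20/3) = 1920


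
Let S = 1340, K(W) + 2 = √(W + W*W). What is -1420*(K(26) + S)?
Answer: -1899960 - 4260*√78 ≈ -1.9376e+6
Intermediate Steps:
K(W) = -2 + √(W + W²) (K(W) = -2 + √(W + W*W) = -2 + √(W + W²))
-1420*(K(26) + S) = -1420*((-2 + √(26*(1 + 26))) + 1340) = -1420*((-2 + √(26*27)) + 1340) = -1420*((-2 + √702) + 1340) = -1420*((-2 + 3*√78) + 1340) = -1420*(1338 + 3*√78) = -1899960 - 4260*√78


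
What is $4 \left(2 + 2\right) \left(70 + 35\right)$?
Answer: $1680$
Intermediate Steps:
$4 \left(2 + 2\right) \left(70 + 35\right) = 4 \cdot 4 \cdot 105 = 16 \cdot 105 = 1680$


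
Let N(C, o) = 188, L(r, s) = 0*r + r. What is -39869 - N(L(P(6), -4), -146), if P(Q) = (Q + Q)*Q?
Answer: -40057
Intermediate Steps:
P(Q) = 2*Q**2 (P(Q) = (2*Q)*Q = 2*Q**2)
L(r, s) = r (L(r, s) = 0 + r = r)
-39869 - N(L(P(6), -4), -146) = -39869 - 1*188 = -39869 - 188 = -40057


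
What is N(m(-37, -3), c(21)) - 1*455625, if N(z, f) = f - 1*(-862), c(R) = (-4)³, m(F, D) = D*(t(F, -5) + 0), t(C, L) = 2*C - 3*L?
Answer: -454827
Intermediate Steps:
t(C, L) = -3*L + 2*C
m(F, D) = D*(15 + 2*F) (m(F, D) = D*((-3*(-5) + 2*F) + 0) = D*((15 + 2*F) + 0) = D*(15 + 2*F))
c(R) = -64
N(z, f) = 862 + f (N(z, f) = f + 862 = 862 + f)
N(m(-37, -3), c(21)) - 1*455625 = (862 - 64) - 1*455625 = 798 - 455625 = -454827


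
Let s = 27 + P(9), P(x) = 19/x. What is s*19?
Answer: 4978/9 ≈ 553.11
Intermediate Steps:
s = 262/9 (s = 27 + 19/9 = 262/9 ≈ 29.111)
s*19 = (262/9)*19 = 4978/9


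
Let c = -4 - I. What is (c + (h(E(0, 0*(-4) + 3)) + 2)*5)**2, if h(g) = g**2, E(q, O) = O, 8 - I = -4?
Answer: 1521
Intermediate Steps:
I = 12 (I = 8 - 1*(-4) = 8 + 4 = 12)
c = -16 (c = -4 - 1*12 = -4 - 12 = -16)
(c + (h(E(0, 0*(-4) + 3)) + 2)*5)**2 = (-16 + ((0*(-4) + 3)**2 + 2)*5)**2 = (-16 + ((0 + 3)**2 + 2)*5)**2 = (-16 + (3**2 + 2)*5)**2 = (-16 + (9 + 2)*5)**2 = (-16 + 11*5)**2 = (-16 + 55)**2 = 39**2 = 1521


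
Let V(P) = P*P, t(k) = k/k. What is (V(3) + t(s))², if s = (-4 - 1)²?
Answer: 100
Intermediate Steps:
s = 25 (s = (-5)² = 25)
t(k) = 1
V(P) = P²
(V(3) + t(s))² = (3² + 1)² = (9 + 1)² = 10² = 100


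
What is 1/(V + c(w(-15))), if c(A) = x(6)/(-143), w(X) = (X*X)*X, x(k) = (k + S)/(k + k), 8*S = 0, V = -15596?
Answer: -286/4460457 ≈ -6.4119e-5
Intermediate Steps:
S = 0 (S = (⅛)*0 = 0)
x(k) = ½ (x(k) = (k + 0)/(k + k) = k/((2*k)) = k*(1/(2*k)) = ½)
w(X) = X³ (w(X) = X²*X = X³)
c(A) = -1/286 (c(A) = (½)/(-143) = (½)*(-1/143) = -1/286)
1/(V + c(w(-15))) = 1/(-15596 - 1/286) = 1/(-4460457/286) = -286/4460457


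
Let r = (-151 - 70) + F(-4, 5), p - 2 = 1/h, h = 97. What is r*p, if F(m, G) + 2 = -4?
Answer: -44265/97 ≈ -456.34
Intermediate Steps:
F(m, G) = -6 (F(m, G) = -2 - 4 = -6)
p = 195/97 (p = 2 + 1/97 = 195/97 ≈ 2.0103)
r = -227 (r = (-151 - 70) - 6 = -221 - 6 = -227)
r*p = -227*195/97 = -44265/97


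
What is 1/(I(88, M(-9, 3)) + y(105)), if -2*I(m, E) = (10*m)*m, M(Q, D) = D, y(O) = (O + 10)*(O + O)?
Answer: -1/14570 ≈ -6.8634e-5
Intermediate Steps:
y(O) = 2*O*(10 + O) (y(O) = (10 + O)*(2*O) = 2*O*(10 + O))
I(m, E) = -5*m**2 (I(m, E) = -10*m*m/2 = -5*m**2)
1/(I(88, M(-9, 3)) + y(105)) = 1/(-5*88**2 + 2*105*(10 + 105)) = 1/(-5*7744 + 2*105*115) = 1/(-38720 + 24150) = 1/(-14570) = -1/14570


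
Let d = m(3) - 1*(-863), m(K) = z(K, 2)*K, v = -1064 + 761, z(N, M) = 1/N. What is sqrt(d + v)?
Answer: sqrt(561) ≈ 23.685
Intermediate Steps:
v = -303
m(K) = 1 (m(K) = K/K = 1)
d = 864 (d = 1 - 1*(-863) = 1 + 863 = 864)
sqrt(d + v) = sqrt(864 - 303) = sqrt(561)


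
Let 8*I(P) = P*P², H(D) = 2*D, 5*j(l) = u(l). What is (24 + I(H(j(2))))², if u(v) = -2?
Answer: 8952064/15625 ≈ 572.93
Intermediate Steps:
j(l) = -⅖ (j(l) = (⅕)*(-2) = -⅖)
I(P) = P³/8 (I(P) = (P*P²)/8 = P³/8)
(24 + I(H(j(2))))² = (24 + (2*(-⅖))³/8)² = (24 + (-⅘)³/8)² = (24 + (⅛)*(-64/125))² = (24 - 8/125)² = (2992/125)² = 8952064/15625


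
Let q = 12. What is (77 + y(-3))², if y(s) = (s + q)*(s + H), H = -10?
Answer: 1600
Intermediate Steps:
y(s) = (-10 + s)*(12 + s) (y(s) = (s + 12)*(s - 10) = (12 + s)*(-10 + s) = (-10 + s)*(12 + s))
(77 + y(-3))² = (77 + (-120 + (-3)² + 2*(-3)))² = (77 + (-120 + 9 - 6))² = (77 - 117)² = (-40)² = 1600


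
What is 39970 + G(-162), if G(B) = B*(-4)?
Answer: 40618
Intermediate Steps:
G(B) = -4*B
39970 + G(-162) = 39970 - 4*(-162) = 39970 + 648 = 40618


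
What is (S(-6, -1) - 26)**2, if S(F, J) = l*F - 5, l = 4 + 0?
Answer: 3025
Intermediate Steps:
l = 4
S(F, J) = -5 + 4*F (S(F, J) = 4*F - 5 = -5 + 4*F)
(S(-6, -1) - 26)**2 = ((-5 + 4*(-6)) - 26)**2 = ((-5 - 24) - 26)**2 = (-29 - 26)**2 = (-55)**2 = 3025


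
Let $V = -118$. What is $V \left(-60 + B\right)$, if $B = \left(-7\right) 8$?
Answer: $13688$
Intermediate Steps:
$B = -56$
$V \left(-60 + B\right) = - 118 \left(-60 - 56\right) = \left(-118\right) \left(-116\right) = 13688$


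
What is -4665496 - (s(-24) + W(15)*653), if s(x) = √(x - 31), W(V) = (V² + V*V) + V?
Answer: -4969141 - I*√55 ≈ -4.9691e+6 - 7.4162*I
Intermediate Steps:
W(V) = V + 2*V² (W(V) = (V² + V²) + V = 2*V² + V = V + 2*V²)
s(x) = √(-31 + x)
-4665496 - (s(-24) + W(15)*653) = -4665496 - (√(-31 - 24) + (15*(1 + 2*15))*653) = -4665496 - (√(-55) + (15*(1 + 30))*653) = -4665496 - (I*√55 + (15*31)*653) = -4665496 - (I*√55 + 465*653) = -4665496 - (I*√55 + 303645) = -4665496 - (303645 + I*√55) = -4665496 + (-303645 - I*√55) = -4969141 - I*√55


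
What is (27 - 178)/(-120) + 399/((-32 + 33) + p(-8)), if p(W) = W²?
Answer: 11539/1560 ≈ 7.3968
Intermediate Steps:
(27 - 178)/(-120) + 399/((-32 + 33) + p(-8)) = (27 - 178)/(-120) + 399/((-32 + 33) + (-8)²) = -151*(-1/120) + 399/(1 + 64) = 151/120 + 399/65 = 11539/1560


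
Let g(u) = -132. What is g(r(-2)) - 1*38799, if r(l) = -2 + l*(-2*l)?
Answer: -38931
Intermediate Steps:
r(l) = -2 - 2*l²
g(r(-2)) - 1*38799 = -132 - 1*38799 = -132 - 38799 = -38931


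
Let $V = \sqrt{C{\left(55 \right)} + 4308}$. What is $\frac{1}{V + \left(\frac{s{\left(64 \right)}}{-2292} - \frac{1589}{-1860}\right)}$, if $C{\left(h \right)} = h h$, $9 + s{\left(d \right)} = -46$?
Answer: $- \frac{769789210}{6426375927321} + \frac{876456025 \sqrt{7333}}{6426375927321} \approx 0.011559$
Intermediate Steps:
$s{\left(d \right)} = -55$ ($s{\left(d \right)} = -9 - 46 = -55$)
$C{\left(h \right)} = h^{2}$
$V = \sqrt{7333}$ ($V = \sqrt{55^{2} + 4308} = \sqrt{3025 + 4308} = \sqrt{7333} \approx 85.633$)
$\frac{1}{V + \left(\frac{s{\left(64 \right)}}{-2292} - \frac{1589}{-1860}\right)} = \frac{1}{\sqrt{7333} - \left(- \frac{1589}{1860} - \frac{55}{2292}\right)} = \frac{1}{\sqrt{7333} - - \frac{26002}{29605}} = \frac{1}{\sqrt{7333} + \left(\frac{55}{2292} + \frac{1589}{1860}\right)} = \frac{1}{\sqrt{7333} + \frac{26002}{29605}} = \frac{1}{\frac{26002}{29605} + \sqrt{7333}}$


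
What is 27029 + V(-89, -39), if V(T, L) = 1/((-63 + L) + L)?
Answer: 3811088/141 ≈ 27029.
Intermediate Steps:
V(T, L) = 1/(-63 + 2*L)
27029 + V(-89, -39) = 27029 + 1/(-63 + 2*(-39)) = 27029 + 1/(-63 - 78) = 27029 + 1/(-141) = 27029 - 1/141 = 3811088/141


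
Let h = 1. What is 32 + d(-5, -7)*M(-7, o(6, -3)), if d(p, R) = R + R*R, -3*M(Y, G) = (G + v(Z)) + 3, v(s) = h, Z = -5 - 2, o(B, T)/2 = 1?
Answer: -52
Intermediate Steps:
o(B, T) = 2 (o(B, T) = 2*1 = 2)
Z = -7
v(s) = 1
M(Y, G) = -4/3 - G/3 (M(Y, G) = -((G + 1) + 3)/3 = -((1 + G) + 3)/3 = -(4 + G)/3 = -4/3 - G/3)
d(p, R) = R + R**2
32 + d(-5, -7)*M(-7, o(6, -3)) = 32 + (-7*(1 - 7))*(-4/3 - 1/3*2) = 32 + (-7*(-6))*(-4/3 - 2/3) = 32 + 42*(-2) = 32 - 84 = -52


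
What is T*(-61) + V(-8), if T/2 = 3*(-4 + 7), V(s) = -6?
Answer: -1104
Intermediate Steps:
T = 18 (T = 2*(3*(-4 + 7)) = 2*(3*3) = 2*9 = 18)
T*(-61) + V(-8) = 18*(-61) - 6 = -1098 - 6 = -1104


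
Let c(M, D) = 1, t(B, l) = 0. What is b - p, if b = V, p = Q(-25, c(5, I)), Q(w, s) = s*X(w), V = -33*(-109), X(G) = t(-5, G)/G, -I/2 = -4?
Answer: 3597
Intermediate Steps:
I = 8 (I = -2*(-4) = 8)
X(G) = 0 (X(G) = 0/G = 0)
V = 3597
Q(w, s) = 0 (Q(w, s) = s*0 = 0)
p = 0
b = 3597
b - p = 3597 - 1*0 = 3597 + 0 = 3597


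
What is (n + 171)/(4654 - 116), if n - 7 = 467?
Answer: 645/4538 ≈ 0.14213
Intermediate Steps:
n = 474 (n = 7 + 467 = 474)
(n + 171)/(4654 - 116) = (474 + 171)/(4654 - 116) = 645/4538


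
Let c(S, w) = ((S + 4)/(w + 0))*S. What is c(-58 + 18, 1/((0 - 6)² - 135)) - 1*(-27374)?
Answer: -115186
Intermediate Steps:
c(S, w) = S*(4 + S)/w (c(S, w) = ((4 + S)/w)*S = S*(4 + S)/w)
c(-58 + 18, 1/((0 - 6)² - 135)) - 1*(-27374) = (-58 + 18)*(4 + (-58 + 18))/(1/((0 - 6)² - 135)) - 1*(-27374) = -40*(4 - 40)/(1/((-6)² - 135)) + 27374 = -40*(-36)/1/(36 - 135) + 27374 = -40*(-36)/1/(-99) + 27374 = -40*(-36)/(-1/99) + 27374 = -40*(-99)*(-36) + 27374 = -142560 + 27374 = -115186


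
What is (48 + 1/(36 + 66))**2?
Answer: 23980609/10404 ≈ 2304.9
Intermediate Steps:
(48 + 1/(36 + 66))**2 = (48 + 1/102)**2 = (4897/102)**2 = 23980609/10404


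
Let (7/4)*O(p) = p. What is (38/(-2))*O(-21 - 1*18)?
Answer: 2964/7 ≈ 423.43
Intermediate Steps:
O(p) = 4*p/7
(38/(-2))*O(-21 - 1*18) = (38/(-2))*(4*(-21 - 1*18)/7) = (38*(-½))*(4*(-21 - 18)/7) = -76*(-39)/7 = -19*(-156/7) = 2964/7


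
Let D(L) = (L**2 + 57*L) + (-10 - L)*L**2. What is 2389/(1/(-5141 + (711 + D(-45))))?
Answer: 157447045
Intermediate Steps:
D(L) = L**2 + 57*L + L**2*(-10 - L) (D(L) = (L**2 + 57*L) + L**2*(-10 - L) = L**2 + 57*L + L**2*(-10 - L))
2389/(1/(-5141 + (711 + D(-45)))) = 2389/(1/(-5141 + (711 - 45*(57 - 1*(-45)**2 - 9*(-45))))) = 2389/(1/(-5141 + (711 - 45*(57 - 1*2025 + 405)))) = 2389/(1/(-5141 + (711 - 45*(57 - 2025 + 405)))) = 2389/(1/(-5141 + (711 - 45*(-1563)))) = 2389/(1/(-5141 + (711 + 70335))) = 2389/(1/(-5141 + 71046)) = 2389/(1/65905) = 2389*65905 = 157447045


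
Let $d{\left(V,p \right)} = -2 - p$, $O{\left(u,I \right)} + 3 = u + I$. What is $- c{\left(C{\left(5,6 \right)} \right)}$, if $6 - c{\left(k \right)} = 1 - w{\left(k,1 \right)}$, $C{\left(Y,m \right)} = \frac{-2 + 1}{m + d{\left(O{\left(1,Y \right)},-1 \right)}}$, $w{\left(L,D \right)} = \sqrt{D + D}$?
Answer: $-5 - \sqrt{2} \approx -6.4142$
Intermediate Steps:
$O{\left(u,I \right)} = -3 + I + u$ ($O{\left(u,I \right)} = -3 + \left(u + I\right) = -3 + \left(I + u\right) = -3 + I + u$)
$w{\left(L,D \right)} = \sqrt{2} \sqrt{D}$ ($w{\left(L,D \right)} = \sqrt{2 D} = \sqrt{2} \sqrt{D}$)
$C{\left(Y,m \right)} = - \frac{1}{-1 + m}$ ($C{\left(Y,m \right)} = \frac{-2 + 1}{m - 1} = - \frac{1}{m + \left(-2 + 1\right)} = - \frac{1}{m - 1} = - \frac{1}{-1 + m}$)
$c{\left(k \right)} = 5 + \sqrt{2}$ ($c{\left(k \right)} = 6 - \left(1 - \sqrt{2} \sqrt{1}\right) = 6 - \left(1 - \sqrt{2} \cdot 1\right) = 6 - \left(1 - \sqrt{2}\right) = 5 + \sqrt{2}$)
$- c{\left(C{\left(5,6 \right)} \right)} = - (5 + \sqrt{2}) = -5 - \sqrt{2}$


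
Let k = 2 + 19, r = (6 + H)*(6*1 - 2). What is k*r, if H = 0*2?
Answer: 504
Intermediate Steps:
H = 0
r = 24 (r = (6 + 0)*(6*1 - 2) = 6*(6 - 2) = 6*4 = 24)
k = 21
k*r = 21*24 = 504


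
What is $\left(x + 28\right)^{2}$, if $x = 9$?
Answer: $1369$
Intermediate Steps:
$\left(x + 28\right)^{2} = \left(9 + 28\right)^{2} = 37^{2} = 1369$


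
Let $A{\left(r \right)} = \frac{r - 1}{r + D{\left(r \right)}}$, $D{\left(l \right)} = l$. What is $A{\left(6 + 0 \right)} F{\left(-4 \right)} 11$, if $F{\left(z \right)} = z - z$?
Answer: $0$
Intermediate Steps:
$A{\left(r \right)} = \frac{-1 + r}{2 r}$ ($A{\left(r \right)} = \frac{r - 1}{r + r} = \frac{-1 + r}{2 r}$)
$F{\left(z \right)} = 0$
$A{\left(6 + 0 \right)} F{\left(-4 \right)} 11 = \frac{-1 + \left(6 + 0\right)}{2 \left(6 + 0\right)} 0 \cdot 11 = \frac{-1 + 6}{2 \cdot 6} \cdot 0 \cdot 11 = \frac{1}{2} \cdot \frac{1}{6} \cdot 5 \cdot 0 \cdot 11 = \frac{5}{12} \cdot 0 \cdot 11 = 0 \cdot 11 = 0$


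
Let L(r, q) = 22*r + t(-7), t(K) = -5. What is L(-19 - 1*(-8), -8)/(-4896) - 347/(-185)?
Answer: 1744607/905760 ≈ 1.9261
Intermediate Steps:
L(r, q) = -5 + 22*r (L(r, q) = 22*r - 5 = -5 + 22*r)
L(-19 - 1*(-8), -8)/(-4896) - 347/(-185) = (-5 + 22*(-19 - 1*(-8)))/(-4896) - 347/(-185) = (-5 + 22*(-19 + 8))*(-1/4896) - 347*(-1/185) = (-5 + 22*(-11))*(-1/4896) + 347/185 = (-5 - 242)*(-1/4896) + 347/185 = -247*(-1/4896) + 347/185 = 247/4896 + 347/185 = 1744607/905760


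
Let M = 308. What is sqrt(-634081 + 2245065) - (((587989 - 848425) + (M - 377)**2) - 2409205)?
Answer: 2664880 + 2*sqrt(402746) ≈ 2.6661e+6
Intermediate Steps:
sqrt(-634081 + 2245065) - (((587989 - 848425) + (M - 377)**2) - 2409205) = sqrt(-634081 + 2245065) - (((587989 - 848425) + (308 - 377)**2) - 2409205) = sqrt(1610984) - ((-260436 + (-69)**2) - 2409205) = 2*sqrt(402746) - ((-260436 + 4761) - 2409205) = 2*sqrt(402746) - (-255675 - 2409205) = 2*sqrt(402746) - 1*(-2664880) = 2*sqrt(402746) + 2664880 = 2664880 + 2*sqrt(402746)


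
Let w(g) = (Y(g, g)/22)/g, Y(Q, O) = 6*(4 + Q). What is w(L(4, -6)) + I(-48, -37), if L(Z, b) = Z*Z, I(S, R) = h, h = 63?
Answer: 2787/44 ≈ 63.341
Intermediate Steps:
Y(Q, O) = 24 + 6*Q
I(S, R) = 63
L(Z, b) = Z**2
w(g) = (12/11 + 3*g/11)/g (w(g) = ((24 + 6*g)/22)/g = ((24 + 6*g)*(1/22))/g = (12/11 + 3*g/11)/g)
w(L(4, -6)) + I(-48, -37) = 3*(4 + 4**2)/(11*(4**2)) + 63 = (3/11)*(4 + 16)/16 + 63 = (3/11)*(1/16)*20 + 63 = 15/44 + 63 = 2787/44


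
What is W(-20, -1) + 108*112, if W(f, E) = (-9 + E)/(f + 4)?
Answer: 96773/8 ≈ 12097.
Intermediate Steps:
W(f, E) = (-9 + E)/(4 + f)
W(-20, -1) + 108*112 = (-9 - 1)/(4 - 20) + 108*112 = -10/(-16) + 12096 = -1/16*(-10) + 12096 = 5/8 + 12096 = 96773/8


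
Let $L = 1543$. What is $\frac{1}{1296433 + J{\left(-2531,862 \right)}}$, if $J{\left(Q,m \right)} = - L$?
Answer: $\frac{1}{1294890} \approx 7.7227 \cdot 10^{-7}$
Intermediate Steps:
$J{\left(Q,m \right)} = -1543$ ($J{\left(Q,m \right)} = \left(-1\right) 1543 = -1543$)
$\frac{1}{1296433 + J{\left(-2531,862 \right)}} = \frac{1}{1296433 - 1543} = \frac{1}{1294890}$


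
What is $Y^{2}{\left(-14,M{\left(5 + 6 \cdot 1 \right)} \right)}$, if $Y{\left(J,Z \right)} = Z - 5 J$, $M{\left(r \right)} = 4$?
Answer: $5476$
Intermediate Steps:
$Y^{2}{\left(-14,M{\left(5 + 6 \cdot 1 \right)} \right)} = \left(4 - -70\right)^{2} = \left(4 + 70\right)^{2} = 74^{2} = 5476$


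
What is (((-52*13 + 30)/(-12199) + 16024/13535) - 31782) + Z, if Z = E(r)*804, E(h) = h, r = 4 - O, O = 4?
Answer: -5247431924244/165113465 ≈ -31781.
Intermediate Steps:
r = 0 (r = 4 - 1*4 = 4 - 4 = 0)
Z = 0 (Z = 0*804 = 0)
(((-52*13 + 30)/(-12199) + 16024/13535) - 31782) + Z = (((-52*13 + 30)/(-12199) + 16024/13535) - 31782) + 0 = (((-676 + 30)*(-1/12199) + 16024*(1/13535)) - 31782) + 0 = ((-646*(-1/12199) + 16024/13535) - 31782) + 0 = ((646/12199 + 16024/13535) - 31782) + 0 = (204220386/165113465 - 31782) + 0 = -5247431924244/165113465 + 0 = -5247431924244/165113465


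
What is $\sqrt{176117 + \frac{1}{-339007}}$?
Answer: $\frac{\sqrt{20240377616572726}}{339007} \approx 419.66$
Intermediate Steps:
$\sqrt{176117 + \frac{1}{-339007}} = \sqrt{176117 - \frac{1}{339007}} = \sqrt{\frac{59704895818}{339007}} = \frac{\sqrt{20240377616572726}}{339007}$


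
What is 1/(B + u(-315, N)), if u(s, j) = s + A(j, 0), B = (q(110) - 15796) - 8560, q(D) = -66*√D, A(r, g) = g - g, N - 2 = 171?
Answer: -24671/608179081 + 66*√110/608179081 ≈ -3.9427e-5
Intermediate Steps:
N = 173 (N = 2 + 171 = 173)
A(r, g) = 0
B = -24356 - 66*√110 (B = (-66*√110 - 15796) - 8560 = (-15796 - 66*√110) - 8560 = -24356 - 66*√110 ≈ -25048.)
u(s, j) = s (u(s, j) = s + 0 = s)
1/(B + u(-315, N)) = 1/((-24356 - 66*√110) - 315) = 1/(-24671 - 66*√110)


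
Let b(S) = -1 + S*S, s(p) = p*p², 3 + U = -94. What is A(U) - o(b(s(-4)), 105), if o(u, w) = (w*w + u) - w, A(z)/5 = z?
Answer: -15500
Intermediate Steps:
U = -97 (U = -3 - 94 = -97)
s(p) = p³
A(z) = 5*z
b(S) = -1 + S²
o(u, w) = u + w² - w (o(u, w) = (w² + u) - w = (u + w²) - w = u + w² - w)
A(U) - o(b(s(-4)), 105) = 5*(-97) - ((-1 + ((-4)³)²) + 105² - 1*105) = -485 - ((-1 + (-64)²) + 11025 - 105) = -485 - ((-1 + 4096) + 11025 - 105) = -485 - (4095 + 11025 - 105) = -485 - 1*15015 = -485 - 15015 = -15500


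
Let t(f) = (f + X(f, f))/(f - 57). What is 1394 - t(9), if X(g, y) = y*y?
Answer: 11167/8 ≈ 1395.9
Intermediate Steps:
X(g, y) = y²
t(f) = (f + f²)/(-57 + f) (t(f) = (f + f²)/(f - 57) = (f + f²)/(-57 + f))
1394 - t(9) = 1394 - 9*(1 + 9)/(-57 + 9) = 1394 - 9*10/(-48) = 1394 - 9*(-1)*10/48 = 1394 - 1*(-15/8) = 1394 + 15/8 = 11167/8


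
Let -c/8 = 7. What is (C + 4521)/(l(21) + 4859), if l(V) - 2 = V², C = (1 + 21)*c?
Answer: 299/482 ≈ 0.62033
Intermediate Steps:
c = -56 (c = -8*7 = -56)
C = -1232 (C = (1 + 21)*(-56) = 22*(-56) = -1232)
l(V) = 2 + V²
(C + 4521)/(l(21) + 4859) = (-1232 + 4521)/((2 + 21²) + 4859) = 3289/((2 + 441) + 4859) = 3289/(443 + 4859) = 3289/5302 = 3289*(1/5302) = 299/482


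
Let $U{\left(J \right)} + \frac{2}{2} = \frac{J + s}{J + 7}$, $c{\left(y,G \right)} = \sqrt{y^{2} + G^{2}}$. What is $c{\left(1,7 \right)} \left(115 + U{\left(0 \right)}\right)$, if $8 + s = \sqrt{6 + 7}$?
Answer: $\frac{5 \sqrt{2} \left(790 + \sqrt{13}\right)}{7} \approx 801.66$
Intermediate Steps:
$c{\left(y,G \right)} = \sqrt{G^{2} + y^{2}}$
$s = -8 + \sqrt{13}$ ($s = -8 + \sqrt{6 + 7} = -8 + \sqrt{13} \approx -4.3944$)
$U{\left(J \right)} = -1 + \frac{-8 + J + \sqrt{13}}{7 + J}$ ($U{\left(J \right)} = -1 + \frac{J - \left(8 - \sqrt{13}\right)}{J + 7} = -1 + \frac{-8 + J + \sqrt{13}}{7 + J}$)
$c{\left(1,7 \right)} \left(115 + U{\left(0 \right)}\right) = \sqrt{7^{2} + 1^{2}} \left(115 + \frac{-15 + \sqrt{13}}{7 + 0}\right) = \sqrt{49 + 1} \left(115 + \frac{-15 + \sqrt{13}}{7}\right) = \sqrt{50} \left(115 + \frac{-15 + \sqrt{13}}{7}\right) = 5 \sqrt{2} \left(115 - \left(\frac{15}{7} - \frac{\sqrt{13}}{7}\right)\right) = 5 \sqrt{2} \left(\frac{790}{7} + \frac{\sqrt{13}}{7}\right)$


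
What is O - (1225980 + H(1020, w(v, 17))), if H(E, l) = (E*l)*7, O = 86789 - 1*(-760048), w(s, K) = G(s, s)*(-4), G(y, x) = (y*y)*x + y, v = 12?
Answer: 49315257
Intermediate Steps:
G(y, x) = y + x*y² (G(y, x) = y²*x + y = x*y² + y = y + x*y²)
w(s, K) = -4*s*(1 + s²) (w(s, K) = (s*(1 + s*s))*(-4) = (s*(1 + s²))*(-4) = -4*s*(1 + s²))
O = 846837 (O = 86789 + 760048 = 846837)
H(E, l) = 7*E*l
O - (1225980 + H(1020, w(v, 17))) = 846837 - (1225980 + 7*1020*(-4*12*(1 + 12²))) = 846837 - (1225980 + 7*1020*(-4*12*(1 + 144))) = 846837 - (1225980 + 7*1020*(-4*12*145)) = 846837 - (1225980 + 7*1020*(-6960)) = 846837 - (1225980 - 49694400) = 846837 - 1*(-48468420) = 846837 + 48468420 = 49315257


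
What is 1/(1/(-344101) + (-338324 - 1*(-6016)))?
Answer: -344101/114347515109 ≈ -3.0093e-6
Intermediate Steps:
1/(1/(-344101) + (-338324 - 1*(-6016))) = 1/(-1/344101 + (-338324 + 6016)) = 1/(-1/344101 - 332308) = 1/(-114347515109/344101) = -344101/114347515109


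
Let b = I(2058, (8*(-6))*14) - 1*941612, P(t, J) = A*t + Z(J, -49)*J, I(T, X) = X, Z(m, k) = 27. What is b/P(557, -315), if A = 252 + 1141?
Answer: -33653/27407 ≈ -1.2279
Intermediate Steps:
A = 1393
P(t, J) = 27*J + 1393*t (P(t, J) = 1393*t + 27*J = 27*J + 1393*t)
b = -942284 (b = (8*(-6))*14 - 1*941612 = -48*14 - 941612 = -672 - 941612 = -942284)
b/P(557, -315) = -942284/(27*(-315) + 1393*557) = -942284/(-8505 + 775901) = -942284/767396 = -942284*1/767396 = -33653/27407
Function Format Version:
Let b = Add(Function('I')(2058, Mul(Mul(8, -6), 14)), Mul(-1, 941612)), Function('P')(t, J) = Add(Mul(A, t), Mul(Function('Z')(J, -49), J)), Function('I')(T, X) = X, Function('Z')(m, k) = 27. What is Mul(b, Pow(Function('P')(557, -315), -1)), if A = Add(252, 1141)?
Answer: Rational(-33653, 27407) ≈ -1.2279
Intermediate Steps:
A = 1393
Function('P')(t, J) = Add(Mul(27, J), Mul(1393, t)) (Function('P')(t, J) = Add(Mul(1393, t), Mul(27, J)) = Add(Mul(27, J), Mul(1393, t)))
b = -942284 (b = Add(Mul(Mul(8, -6), 14), Mul(-1, 941612)) = Add(Mul(-48, 14), -941612) = Add(-672, -941612) = -942284)
Mul(b, Pow(Function('P')(557, -315), -1)) = Mul(-942284, Pow(Add(Mul(27, -315), Mul(1393, 557)), -1)) = Mul(-942284, Pow(Add(-8505, 775901), -1)) = Mul(-942284, Pow(767396, -1)) = Mul(-942284, Rational(1, 767396)) = Rational(-33653, 27407)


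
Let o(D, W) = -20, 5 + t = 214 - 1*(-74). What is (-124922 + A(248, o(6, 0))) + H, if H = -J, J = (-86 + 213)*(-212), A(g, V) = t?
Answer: -97715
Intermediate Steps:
t = 283 (t = -5 + (214 - 1*(-74)) = -5 + (214 + 74) = -5 + 288 = 283)
A(g, V) = 283
J = -26924 (J = 127*(-212) = -26924)
H = 26924 (H = -1*(-26924) = 26924)
(-124922 + A(248, o(6, 0))) + H = (-124922 + 283) + 26924 = -124639 + 26924 = -97715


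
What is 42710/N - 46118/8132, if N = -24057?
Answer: -728389223/97815762 ≈ -7.4465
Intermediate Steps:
42710/N - 46118/8132 = 42710/(-24057) - 46118/8132 = 42710*(-1/24057) - 46118*1/8132 = -42710/24057 - 23059/4066 = -728389223/97815762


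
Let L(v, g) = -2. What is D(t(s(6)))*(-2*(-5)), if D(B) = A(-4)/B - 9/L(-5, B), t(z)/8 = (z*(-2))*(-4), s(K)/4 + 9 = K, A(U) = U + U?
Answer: 2165/48 ≈ 45.104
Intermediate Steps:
A(U) = 2*U
s(K) = -36 + 4*K
t(z) = 64*z (t(z) = 8*((z*(-2))*(-4)) = 8*(-2*z*(-4)) = 8*(8*z) = 64*z)
D(B) = 9/2 - 8/B (D(B) = (2*(-4))/B - 9/(-2) = -8/B - 9*(-½) = -8/B + 9/2 = 9/2 - 8/B)
D(t(s(6)))*(-2*(-5)) = (9/2 - 8*1/(64*(-36 + 4*6)))*(-2*(-5)) = (9/2 - 8*1/(64*(-36 + 24)))*10 = (9/2 - 8/(64*(-12)))*10 = (9/2 - 8/(-768))*10 = (9/2 - 8*(-1/768))*10 = (9/2 + 1/96)*10 = (433/96)*10 = 2165/48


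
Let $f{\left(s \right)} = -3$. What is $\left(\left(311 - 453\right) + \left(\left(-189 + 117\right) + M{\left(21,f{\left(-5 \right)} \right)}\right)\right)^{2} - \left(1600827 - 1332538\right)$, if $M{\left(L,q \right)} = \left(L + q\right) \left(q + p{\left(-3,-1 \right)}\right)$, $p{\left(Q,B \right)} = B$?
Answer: $-186493$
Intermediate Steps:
$M{\left(L,q \right)} = \left(-1 + q\right) \left(L + q\right)$ ($M{\left(L,q \right)} = \left(L + q\right) \left(q - 1\right) = \left(L + q\right) \left(-1 + q\right) = \left(-1 + q\right) \left(L + q\right)$)
$\left(\left(311 - 453\right) + \left(\left(-189 + 117\right) + M{\left(21,f{\left(-5 \right)} \right)}\right)\right)^{2} - \left(1600827 - 1332538\right) = \left(\left(311 - 453\right) + \left(\left(-189 + 117\right) + \left(\left(-3\right)^{2} - 21 - -3 + 21 \left(-3\right)\right)\right)\right)^{2} - \left(1600827 - 1332538\right) = \left(\left(311 - 453\right) + \left(-72 + \left(9 - 21 + 3 - 63\right)\right)\right)^{2} - \left(1600827 - 1332538\right) = \left(-142 - 144\right)^{2} - 268289 = \left(-286\right)^{2} - 268289 = 81796 - 268289 = -186493$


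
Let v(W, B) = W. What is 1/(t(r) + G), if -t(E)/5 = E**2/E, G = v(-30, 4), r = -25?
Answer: 1/95 ≈ 0.010526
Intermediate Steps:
G = -30
t(E) = -5*E (t(E) = -5*E**2/E = -5*E)
1/(t(r) + G) = 1/(-5*(-25) - 30) = 1/(125 - 30) = 1/95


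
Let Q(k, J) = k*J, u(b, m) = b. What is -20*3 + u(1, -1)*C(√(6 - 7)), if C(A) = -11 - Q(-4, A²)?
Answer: -75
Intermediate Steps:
Q(k, J) = J*k
C(A) = -11 + 4*A² (C(A) = -11 - A²*(-4) = -11 - (-4)*A² = -11 + 4*A²)
-20*3 + u(1, -1)*C(√(6 - 7)) = -20*3 + 1*(-11 + 4*(√(6 - 7))²) = -60 + 1*(-11 + 4*(√(-1))²) = -60 + 1*(-11 + 4*I²) = -60 + 1*(-11 + 4*(-1)) = -60 + 1*(-11 - 4) = -60 + 1*(-15) = -60 - 15 = -75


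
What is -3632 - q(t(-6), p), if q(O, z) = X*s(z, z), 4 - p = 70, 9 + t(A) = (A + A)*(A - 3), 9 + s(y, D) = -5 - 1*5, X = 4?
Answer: -3556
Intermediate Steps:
s(y, D) = -19 (s(y, D) = -9 + (-5 - 1*5) = -9 + (-5 - 5) = -9 - 10 = -19)
t(A) = -9 + 2*A*(-3 + A) (t(A) = -9 + (A + A)*(A - 3) = -9 + (2*A)*(-3 + A) = -9 + 2*A*(-3 + A))
p = -66 (p = 4 - 1*70 = 4 - 70 = -66)
q(O, z) = -76 (q(O, z) = 4*(-19) = -76)
-3632 - q(t(-6), p) = -3632 - 1*(-76) = -3632 + 76 = -3556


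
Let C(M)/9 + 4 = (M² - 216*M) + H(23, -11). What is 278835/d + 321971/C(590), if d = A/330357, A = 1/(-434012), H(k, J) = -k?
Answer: -79386291995627088898609/1985697 ≈ -3.9979e+16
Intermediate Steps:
A = -1/434012 ≈ -2.3041e-6
C(M) = -243 - 1944*M + 9*M² (C(M) = -36 + 9*((M² - 216*M) - 1*23) = -36 + 9*((M² - 216*M) - 23) = -36 + 9*(-23 + M² - 216*M) = -36 + (-207 - 1944*M + 9*M²) = -243 - 1944*M + 9*M²)
d = -1/143378902284 (d = -1/434012/330357 = -1/434012*1/330357 = -1/143378902284 ≈ -6.9745e-12)
278835/d + 321971/C(590) = 278835/(-1/143378902284) + 321971/(-243 - 1944*590 + 9*590²) = 278835*(-143378902284) + 321971/(-243 - 1146960 + 9*348100) = -39979056218359140 + 321971/(-243 - 1146960 + 3132900) = -39979056218359140 + 321971/1985697 = -79386291995627088898609/1985697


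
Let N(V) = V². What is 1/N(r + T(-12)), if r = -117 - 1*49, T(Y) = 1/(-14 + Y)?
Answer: 676/18636489 ≈ 3.6273e-5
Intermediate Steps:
r = -166 (r = -117 - 49 = -166)
1/N(r + T(-12)) = 1/((-166 + 1/(-14 - 12))²) = 1/((-166 + 1/(-26))²) = 1/((-166 - 1/26)²) = 1/((-4317/26)²) = 1/(18636489/676) = 676/18636489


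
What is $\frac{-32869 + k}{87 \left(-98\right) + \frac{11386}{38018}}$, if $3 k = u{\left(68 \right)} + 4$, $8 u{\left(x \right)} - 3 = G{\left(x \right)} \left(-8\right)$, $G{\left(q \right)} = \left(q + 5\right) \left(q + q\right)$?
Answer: $\frac{5501489735}{1296520328} \approx 4.2433$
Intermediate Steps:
$G{\left(q \right)} = 2 q \left(5 + q\right)$ ($G{\left(q \right)} = \left(5 + q\right) 2 q = 2 q \left(5 + q\right)$)
$u{\left(x \right)} = \frac{3}{8} - 2 x \left(5 + x\right)$ ($u{\left(x \right)} = \frac{3}{8} + \frac{2 x \left(5 + x\right) \left(-8\right)}{8} = \frac{3}{8} + \frac{\left(-16\right) x \left(5 + x\right)}{8} = \frac{3}{8} - 2 x \left(5 + x\right)$)
$k = - \frac{26463}{8}$ ($k = \frac{\left(\frac{3}{8} - 136 \left(5 + 68\right)\right) + 4}{3} = \frac{\left(\frac{3}{8} - 136 \cdot 73\right) + 4}{3} = \frac{\left(\frac{3}{8} - 9928\right) + 4}{3} = \frac{- \frac{79421}{8} + 4}{3} = \frac{1}{3} \left(- \frac{79389}{8}\right) = - \frac{26463}{8} \approx -3307.9$)
$\frac{-32869 + k}{87 \left(-98\right) + \frac{11386}{38018}} = \frac{-32869 - \frac{26463}{8}}{87 \left(-98\right) + \frac{11386}{38018}} = - \frac{289415}{8 \left(-8526 + 11386 \cdot \frac{1}{38018}\right)} = - \frac{289415}{8 \left(-8526 + \frac{5693}{19009}\right)} = - \frac{289415}{8 \left(- \frac{162065041}{19009}\right)} = \left(- \frac{289415}{8}\right) \left(- \frac{19009}{162065041}\right) = \frac{5501489735}{1296520328}$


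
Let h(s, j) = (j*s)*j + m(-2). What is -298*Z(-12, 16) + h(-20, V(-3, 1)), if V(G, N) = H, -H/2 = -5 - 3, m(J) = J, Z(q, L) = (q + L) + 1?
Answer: -6612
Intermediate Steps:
Z(q, L) = 1 + L + q (Z(q, L) = (L + q) + 1 = 1 + L + q)
H = 16 (H = -2*(-5 - 3) = -2*(-8) = 16)
V(G, N) = 16
h(s, j) = -2 + s*j**2 (h(s, j) = (j*s)*j - 2 = s*j**2 - 2 = -2 + s*j**2)
-298*Z(-12, 16) + h(-20, V(-3, 1)) = -298*(1 + 16 - 12) + (-2 - 20*16**2) = -298*5 + (-2 - 20*256) = -1490 + (-2 - 5120) = -1490 - 5122 = -6612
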